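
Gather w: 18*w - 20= 18*w - 20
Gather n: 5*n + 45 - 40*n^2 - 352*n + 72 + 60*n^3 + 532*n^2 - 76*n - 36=60*n^3 + 492*n^2 - 423*n + 81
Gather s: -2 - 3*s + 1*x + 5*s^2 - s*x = 5*s^2 + s*(-x - 3) + x - 2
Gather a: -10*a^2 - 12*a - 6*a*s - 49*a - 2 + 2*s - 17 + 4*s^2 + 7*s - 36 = -10*a^2 + a*(-6*s - 61) + 4*s^2 + 9*s - 55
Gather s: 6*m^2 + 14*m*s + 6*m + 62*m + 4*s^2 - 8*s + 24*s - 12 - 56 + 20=6*m^2 + 68*m + 4*s^2 + s*(14*m + 16) - 48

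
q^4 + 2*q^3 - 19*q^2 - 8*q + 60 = (q - 3)*(q - 2)*(q + 2)*(q + 5)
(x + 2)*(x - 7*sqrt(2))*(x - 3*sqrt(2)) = x^3 - 10*sqrt(2)*x^2 + 2*x^2 - 20*sqrt(2)*x + 42*x + 84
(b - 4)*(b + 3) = b^2 - b - 12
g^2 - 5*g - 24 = (g - 8)*(g + 3)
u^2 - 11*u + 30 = (u - 6)*(u - 5)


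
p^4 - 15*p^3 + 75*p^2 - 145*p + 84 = (p - 7)*(p - 4)*(p - 3)*(p - 1)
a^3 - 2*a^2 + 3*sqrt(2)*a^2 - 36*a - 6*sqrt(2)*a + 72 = (a - 2)*(a - 3*sqrt(2))*(a + 6*sqrt(2))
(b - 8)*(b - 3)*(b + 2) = b^3 - 9*b^2 + 2*b + 48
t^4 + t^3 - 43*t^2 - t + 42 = (t - 6)*(t - 1)*(t + 1)*(t + 7)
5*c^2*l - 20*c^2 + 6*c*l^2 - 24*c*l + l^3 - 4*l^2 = (c + l)*(5*c + l)*(l - 4)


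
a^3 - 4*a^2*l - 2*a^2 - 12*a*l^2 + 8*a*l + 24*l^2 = (a - 2)*(a - 6*l)*(a + 2*l)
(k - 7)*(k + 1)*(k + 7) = k^3 + k^2 - 49*k - 49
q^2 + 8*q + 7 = (q + 1)*(q + 7)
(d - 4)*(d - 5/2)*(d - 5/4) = d^3 - 31*d^2/4 + 145*d/8 - 25/2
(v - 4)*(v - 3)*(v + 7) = v^3 - 37*v + 84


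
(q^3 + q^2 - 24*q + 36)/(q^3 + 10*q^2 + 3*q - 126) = (q - 2)/(q + 7)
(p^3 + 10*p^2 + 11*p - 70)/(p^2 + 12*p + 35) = p - 2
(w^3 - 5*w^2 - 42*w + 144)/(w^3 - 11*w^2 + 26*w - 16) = (w^2 + 3*w - 18)/(w^2 - 3*w + 2)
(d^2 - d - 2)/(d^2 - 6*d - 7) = (d - 2)/(d - 7)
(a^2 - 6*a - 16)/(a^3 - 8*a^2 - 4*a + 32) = 1/(a - 2)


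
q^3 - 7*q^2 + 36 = (q - 6)*(q - 3)*(q + 2)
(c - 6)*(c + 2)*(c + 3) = c^3 - c^2 - 24*c - 36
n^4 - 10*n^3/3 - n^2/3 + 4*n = n*(n - 3)*(n - 4/3)*(n + 1)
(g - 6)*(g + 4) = g^2 - 2*g - 24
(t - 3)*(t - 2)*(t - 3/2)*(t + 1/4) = t^4 - 25*t^3/4 + 95*t^2/8 - 45*t/8 - 9/4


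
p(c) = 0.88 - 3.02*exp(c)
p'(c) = -3.02*exp(c)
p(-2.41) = 0.61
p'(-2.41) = -0.27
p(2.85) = -51.33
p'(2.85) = -52.21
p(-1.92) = 0.44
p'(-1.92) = -0.44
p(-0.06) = -1.96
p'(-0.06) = -2.84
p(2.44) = -33.77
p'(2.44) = -34.65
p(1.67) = -15.16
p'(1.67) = -16.04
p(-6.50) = 0.88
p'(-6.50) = -0.00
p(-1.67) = 0.31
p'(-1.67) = -0.57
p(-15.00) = 0.88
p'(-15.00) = 0.00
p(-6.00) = 0.87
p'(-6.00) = -0.00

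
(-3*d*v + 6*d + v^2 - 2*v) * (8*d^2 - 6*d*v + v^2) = -24*d^3*v + 48*d^3 + 26*d^2*v^2 - 52*d^2*v - 9*d*v^3 + 18*d*v^2 + v^4 - 2*v^3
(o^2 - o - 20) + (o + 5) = o^2 - 15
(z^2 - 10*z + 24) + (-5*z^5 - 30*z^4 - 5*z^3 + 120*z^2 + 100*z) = -5*z^5 - 30*z^4 - 5*z^3 + 121*z^2 + 90*z + 24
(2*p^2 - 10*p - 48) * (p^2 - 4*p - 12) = 2*p^4 - 18*p^3 - 32*p^2 + 312*p + 576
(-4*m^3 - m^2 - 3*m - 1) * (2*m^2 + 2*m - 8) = -8*m^5 - 10*m^4 + 24*m^3 + 22*m + 8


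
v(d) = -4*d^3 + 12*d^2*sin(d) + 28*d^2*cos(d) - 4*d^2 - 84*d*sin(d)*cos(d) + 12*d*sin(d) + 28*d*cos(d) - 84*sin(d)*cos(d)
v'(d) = -28*d^2*sin(d) + 12*d^2*cos(d) - 12*d^2 + 84*d*sin(d)^2 - 4*d*sin(d) - 84*d*cos(d)^2 + 68*d*cos(d) - 8*d + 84*sin(d)^2 - 84*sin(d)*cos(d) + 12*sin(d) - 84*cos(d)^2 + 28*cos(d)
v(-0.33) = 11.96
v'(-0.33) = -14.21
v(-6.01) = 1742.48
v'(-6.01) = -259.95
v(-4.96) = 832.03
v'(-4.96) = -1208.59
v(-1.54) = -5.53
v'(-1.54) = -12.09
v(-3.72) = -124.88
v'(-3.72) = -153.76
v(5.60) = -33.84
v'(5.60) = 677.24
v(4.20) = -1081.78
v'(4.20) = 122.80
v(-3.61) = -136.62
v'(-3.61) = -62.09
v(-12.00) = 10723.19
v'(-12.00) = -2616.14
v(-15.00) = 7075.27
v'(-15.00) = 312.35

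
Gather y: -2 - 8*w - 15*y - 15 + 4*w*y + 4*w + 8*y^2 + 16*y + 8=-4*w + 8*y^2 + y*(4*w + 1) - 9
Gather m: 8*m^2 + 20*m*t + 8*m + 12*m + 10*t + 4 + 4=8*m^2 + m*(20*t + 20) + 10*t + 8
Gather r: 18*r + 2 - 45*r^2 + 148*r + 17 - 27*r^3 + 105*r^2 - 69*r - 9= -27*r^3 + 60*r^2 + 97*r + 10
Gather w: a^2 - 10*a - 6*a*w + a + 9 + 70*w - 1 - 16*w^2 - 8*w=a^2 - 9*a - 16*w^2 + w*(62 - 6*a) + 8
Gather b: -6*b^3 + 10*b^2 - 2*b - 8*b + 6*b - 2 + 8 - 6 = -6*b^3 + 10*b^2 - 4*b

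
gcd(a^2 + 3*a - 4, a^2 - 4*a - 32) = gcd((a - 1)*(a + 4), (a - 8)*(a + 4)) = a + 4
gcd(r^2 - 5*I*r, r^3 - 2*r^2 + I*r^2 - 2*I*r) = r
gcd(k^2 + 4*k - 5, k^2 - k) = k - 1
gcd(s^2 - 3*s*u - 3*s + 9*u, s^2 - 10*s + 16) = 1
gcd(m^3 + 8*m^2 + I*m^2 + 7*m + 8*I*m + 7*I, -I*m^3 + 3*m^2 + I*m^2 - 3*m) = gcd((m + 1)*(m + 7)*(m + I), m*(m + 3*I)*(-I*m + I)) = 1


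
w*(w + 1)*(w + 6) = w^3 + 7*w^2 + 6*w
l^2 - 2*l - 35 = (l - 7)*(l + 5)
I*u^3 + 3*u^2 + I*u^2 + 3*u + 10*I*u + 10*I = (u - 5*I)*(u + 2*I)*(I*u + I)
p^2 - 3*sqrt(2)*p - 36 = (p - 6*sqrt(2))*(p + 3*sqrt(2))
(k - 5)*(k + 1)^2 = k^3 - 3*k^2 - 9*k - 5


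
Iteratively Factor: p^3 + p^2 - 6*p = (p - 2)*(p^2 + 3*p) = p*(p - 2)*(p + 3)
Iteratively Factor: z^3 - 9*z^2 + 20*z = (z - 4)*(z^2 - 5*z) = (z - 5)*(z - 4)*(z)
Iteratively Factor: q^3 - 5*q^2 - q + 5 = (q - 5)*(q^2 - 1) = (q - 5)*(q + 1)*(q - 1)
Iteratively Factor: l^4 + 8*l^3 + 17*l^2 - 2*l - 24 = (l + 3)*(l^3 + 5*l^2 + 2*l - 8) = (l - 1)*(l + 3)*(l^2 + 6*l + 8) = (l - 1)*(l + 3)*(l + 4)*(l + 2)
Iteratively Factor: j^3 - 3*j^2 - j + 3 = (j - 3)*(j^2 - 1) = (j - 3)*(j + 1)*(j - 1)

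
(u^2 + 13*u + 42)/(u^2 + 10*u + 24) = (u + 7)/(u + 4)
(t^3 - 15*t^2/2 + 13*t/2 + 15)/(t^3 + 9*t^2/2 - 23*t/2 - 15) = (t - 6)/(t + 6)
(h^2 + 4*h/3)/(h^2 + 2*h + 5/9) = 3*h*(3*h + 4)/(9*h^2 + 18*h + 5)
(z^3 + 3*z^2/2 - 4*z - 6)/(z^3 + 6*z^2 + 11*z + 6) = (z^2 - z/2 - 3)/(z^2 + 4*z + 3)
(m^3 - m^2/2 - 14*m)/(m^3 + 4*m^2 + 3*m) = (m^2 - m/2 - 14)/(m^2 + 4*m + 3)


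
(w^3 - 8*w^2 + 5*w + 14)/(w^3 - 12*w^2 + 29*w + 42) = (w - 2)/(w - 6)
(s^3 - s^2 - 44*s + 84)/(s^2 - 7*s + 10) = (s^2 + s - 42)/(s - 5)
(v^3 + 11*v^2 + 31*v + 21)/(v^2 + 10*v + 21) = v + 1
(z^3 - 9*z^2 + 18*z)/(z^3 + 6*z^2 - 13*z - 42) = z*(z - 6)/(z^2 + 9*z + 14)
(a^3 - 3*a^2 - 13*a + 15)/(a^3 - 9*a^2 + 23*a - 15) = (a + 3)/(a - 3)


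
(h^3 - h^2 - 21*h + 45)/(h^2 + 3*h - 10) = (h^2 - 6*h + 9)/(h - 2)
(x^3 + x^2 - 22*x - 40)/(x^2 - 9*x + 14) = (x^3 + x^2 - 22*x - 40)/(x^2 - 9*x + 14)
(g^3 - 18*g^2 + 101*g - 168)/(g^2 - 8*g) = g - 10 + 21/g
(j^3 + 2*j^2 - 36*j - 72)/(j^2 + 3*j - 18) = (j^2 - 4*j - 12)/(j - 3)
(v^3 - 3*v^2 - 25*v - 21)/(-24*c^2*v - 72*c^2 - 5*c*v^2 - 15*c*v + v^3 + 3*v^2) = (v^2 - 6*v - 7)/(-24*c^2 - 5*c*v + v^2)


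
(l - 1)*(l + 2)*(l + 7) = l^3 + 8*l^2 + 5*l - 14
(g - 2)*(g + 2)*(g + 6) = g^3 + 6*g^2 - 4*g - 24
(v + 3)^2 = v^2 + 6*v + 9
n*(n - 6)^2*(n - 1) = n^4 - 13*n^3 + 48*n^2 - 36*n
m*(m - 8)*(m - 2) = m^3 - 10*m^2 + 16*m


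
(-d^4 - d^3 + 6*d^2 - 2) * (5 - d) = d^5 - 4*d^4 - 11*d^3 + 30*d^2 + 2*d - 10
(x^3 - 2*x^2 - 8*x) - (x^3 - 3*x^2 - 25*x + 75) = x^2 + 17*x - 75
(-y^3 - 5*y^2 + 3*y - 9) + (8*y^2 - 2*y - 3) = -y^3 + 3*y^2 + y - 12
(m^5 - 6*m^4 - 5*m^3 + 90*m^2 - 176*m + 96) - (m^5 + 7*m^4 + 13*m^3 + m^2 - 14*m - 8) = -13*m^4 - 18*m^3 + 89*m^2 - 162*m + 104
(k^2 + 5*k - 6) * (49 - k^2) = -k^4 - 5*k^3 + 55*k^2 + 245*k - 294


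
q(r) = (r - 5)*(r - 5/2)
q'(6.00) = 4.50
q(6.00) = 3.50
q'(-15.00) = -37.50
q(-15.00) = 350.00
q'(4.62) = 1.74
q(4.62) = -0.81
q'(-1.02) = -9.54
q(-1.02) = 21.19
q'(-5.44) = -18.38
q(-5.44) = 82.89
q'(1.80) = -3.90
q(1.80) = 2.24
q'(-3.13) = -13.76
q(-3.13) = 45.77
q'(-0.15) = -7.80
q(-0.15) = 13.65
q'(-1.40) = -10.30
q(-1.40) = 24.96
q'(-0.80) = -9.10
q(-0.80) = 19.14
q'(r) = 2*r - 15/2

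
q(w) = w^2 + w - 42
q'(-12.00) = -23.00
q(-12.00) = 90.00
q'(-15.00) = -29.00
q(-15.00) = 168.00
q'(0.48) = 1.96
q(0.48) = -41.29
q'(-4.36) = -7.72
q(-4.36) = -27.35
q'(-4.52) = -8.04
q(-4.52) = -26.09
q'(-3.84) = -6.68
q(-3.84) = -31.09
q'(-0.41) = 0.18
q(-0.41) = -42.24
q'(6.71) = 14.42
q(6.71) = 9.73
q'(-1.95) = -2.90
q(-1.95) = -40.15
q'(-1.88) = -2.76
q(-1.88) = -40.35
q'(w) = 2*w + 1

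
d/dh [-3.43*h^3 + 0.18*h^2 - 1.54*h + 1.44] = -10.29*h^2 + 0.36*h - 1.54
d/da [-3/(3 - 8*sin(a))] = -24*cos(a)/(8*sin(a) - 3)^2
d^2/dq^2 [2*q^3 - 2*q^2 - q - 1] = 12*q - 4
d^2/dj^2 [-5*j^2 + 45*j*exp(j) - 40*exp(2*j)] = 45*j*exp(j) - 160*exp(2*j) + 90*exp(j) - 10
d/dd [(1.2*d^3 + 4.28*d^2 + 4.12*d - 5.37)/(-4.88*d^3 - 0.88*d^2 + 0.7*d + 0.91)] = (3.5527136788005e-15*d^5 + 19.8304*d^4 + 41.8912*d^3 - 68.7192*d^2 - 1.6616*d + 7.5082)/(23.8144*d^6 + 8.5888*d^5 - 6.0576*d^4 - 10.1136*d^3 - 1.1116*d^2 + 1.274*d + 0.8281)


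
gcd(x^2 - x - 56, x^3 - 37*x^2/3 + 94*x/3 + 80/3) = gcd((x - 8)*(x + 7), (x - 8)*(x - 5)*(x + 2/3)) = x - 8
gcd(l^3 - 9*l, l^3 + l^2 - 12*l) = l^2 - 3*l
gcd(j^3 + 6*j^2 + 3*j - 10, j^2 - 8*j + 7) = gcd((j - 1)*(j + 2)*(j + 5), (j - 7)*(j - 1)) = j - 1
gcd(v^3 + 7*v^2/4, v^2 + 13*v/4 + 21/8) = v + 7/4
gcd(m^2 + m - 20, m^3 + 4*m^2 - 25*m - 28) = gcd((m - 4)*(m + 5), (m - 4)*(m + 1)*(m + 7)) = m - 4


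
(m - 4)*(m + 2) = m^2 - 2*m - 8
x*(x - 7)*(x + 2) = x^3 - 5*x^2 - 14*x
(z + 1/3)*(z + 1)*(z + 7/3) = z^3 + 11*z^2/3 + 31*z/9 + 7/9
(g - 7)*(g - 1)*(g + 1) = g^3 - 7*g^2 - g + 7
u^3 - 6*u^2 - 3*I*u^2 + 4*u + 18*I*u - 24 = (u - 6)*(u - 4*I)*(u + I)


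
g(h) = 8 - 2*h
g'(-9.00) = -2.00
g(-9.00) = 26.00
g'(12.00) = -2.00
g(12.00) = -16.00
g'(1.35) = -2.00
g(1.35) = 5.30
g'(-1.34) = -2.00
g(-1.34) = 10.68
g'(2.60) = -2.00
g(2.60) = 2.80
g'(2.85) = -2.00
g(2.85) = 2.30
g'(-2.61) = -2.00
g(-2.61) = 13.22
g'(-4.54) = -2.00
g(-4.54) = 17.08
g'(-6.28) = -2.00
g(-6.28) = 20.56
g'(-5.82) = -2.00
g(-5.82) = 19.64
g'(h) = -2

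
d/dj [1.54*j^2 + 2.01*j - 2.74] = 3.08*j + 2.01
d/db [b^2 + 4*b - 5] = 2*b + 4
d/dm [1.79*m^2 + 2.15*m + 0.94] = 3.58*m + 2.15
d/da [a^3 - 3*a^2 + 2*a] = 3*a^2 - 6*a + 2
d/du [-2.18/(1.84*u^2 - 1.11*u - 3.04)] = (8.0224*u - 2.4198)/(-1.84*u^2 + 1.11*u + 3.04)^2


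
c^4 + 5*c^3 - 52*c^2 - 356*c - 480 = (c - 8)*(c + 2)*(c + 5)*(c + 6)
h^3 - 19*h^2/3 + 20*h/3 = h*(h - 5)*(h - 4/3)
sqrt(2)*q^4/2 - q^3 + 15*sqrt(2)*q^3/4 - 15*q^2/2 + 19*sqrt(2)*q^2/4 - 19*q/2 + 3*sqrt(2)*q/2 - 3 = (q + 1/2)*(q + 6)*(q - sqrt(2))*(sqrt(2)*q/2 + sqrt(2)/2)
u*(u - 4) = u^2 - 4*u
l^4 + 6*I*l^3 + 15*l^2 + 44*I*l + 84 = (l - 2*I)^2*(l + 3*I)*(l + 7*I)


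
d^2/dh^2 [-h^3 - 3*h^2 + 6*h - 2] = -6*h - 6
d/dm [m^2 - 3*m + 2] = 2*m - 3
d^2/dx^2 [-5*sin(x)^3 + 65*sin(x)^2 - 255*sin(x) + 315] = 45*sin(x)^3 - 260*sin(x)^2 + 225*sin(x) + 130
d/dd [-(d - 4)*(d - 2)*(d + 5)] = -3*d^2 + 2*d + 22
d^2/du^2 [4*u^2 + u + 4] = 8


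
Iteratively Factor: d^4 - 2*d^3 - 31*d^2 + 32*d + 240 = (d + 4)*(d^3 - 6*d^2 - 7*d + 60) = (d - 5)*(d + 4)*(d^2 - d - 12) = (d - 5)*(d - 4)*(d + 4)*(d + 3)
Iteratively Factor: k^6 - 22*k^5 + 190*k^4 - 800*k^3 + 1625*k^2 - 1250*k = (k - 5)*(k^5 - 17*k^4 + 105*k^3 - 275*k^2 + 250*k) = (k - 5)^2*(k^4 - 12*k^3 + 45*k^2 - 50*k) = (k - 5)^3*(k^3 - 7*k^2 + 10*k) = (k - 5)^4*(k^2 - 2*k) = k*(k - 5)^4*(k - 2)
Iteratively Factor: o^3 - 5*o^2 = (o - 5)*(o^2) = o*(o - 5)*(o)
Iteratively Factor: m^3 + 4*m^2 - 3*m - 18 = (m - 2)*(m^2 + 6*m + 9) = (m - 2)*(m + 3)*(m + 3)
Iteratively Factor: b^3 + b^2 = (b + 1)*(b^2) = b*(b + 1)*(b)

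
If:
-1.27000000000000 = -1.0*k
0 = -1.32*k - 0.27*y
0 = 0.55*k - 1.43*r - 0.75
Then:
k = 1.27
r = -0.04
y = -6.21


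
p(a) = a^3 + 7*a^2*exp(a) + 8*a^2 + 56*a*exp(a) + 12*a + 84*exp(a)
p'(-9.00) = 111.01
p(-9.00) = -188.98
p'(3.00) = 8382.33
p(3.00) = 6461.94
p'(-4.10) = -3.66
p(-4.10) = 15.90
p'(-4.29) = -1.86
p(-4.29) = 16.42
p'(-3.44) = -8.12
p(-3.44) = 11.85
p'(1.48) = 1179.73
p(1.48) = 838.98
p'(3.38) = 13510.19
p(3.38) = 10545.82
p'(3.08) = 9271.89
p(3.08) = 7167.53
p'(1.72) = 1618.26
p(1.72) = 1172.05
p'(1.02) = 637.89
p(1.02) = 433.17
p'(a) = 7*a^2*exp(a) + 3*a^2 + 70*a*exp(a) + 16*a + 140*exp(a) + 12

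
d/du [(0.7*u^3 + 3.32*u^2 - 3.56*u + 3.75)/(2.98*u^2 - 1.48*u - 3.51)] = (2.086*u^4 - 2.072*u^3 - 1.6758*u^2 - 45.6564*u + 18.0456)/(8.8804*u^4 - 8.8208*u^3 - 18.7292*u^2 + 10.3896*u + 12.3201)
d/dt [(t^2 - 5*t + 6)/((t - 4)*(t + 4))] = (5*t^2 - 44*t + 80)/(t^4 - 32*t^2 + 256)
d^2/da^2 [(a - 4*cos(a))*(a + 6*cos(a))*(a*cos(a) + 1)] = -a^3*cos(a) - 6*a^2*sin(a) - 4*a^2*cos(2*a) - 8*a*sin(2*a) + 22*a*cos(a) + 54*a*cos(3*a) + 32*sin(a) + 36*sin(3*a) + 50*cos(2*a) + 4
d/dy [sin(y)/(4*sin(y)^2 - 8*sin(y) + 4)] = -(sin(y) + 1)*cos(y)/(4*(sin(y) - 1)^3)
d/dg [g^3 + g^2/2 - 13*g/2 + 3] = 3*g^2 + g - 13/2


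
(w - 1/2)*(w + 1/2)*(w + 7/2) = w^3 + 7*w^2/2 - w/4 - 7/8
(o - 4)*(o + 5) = o^2 + o - 20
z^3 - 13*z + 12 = (z - 3)*(z - 1)*(z + 4)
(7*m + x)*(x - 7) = 7*m*x - 49*m + x^2 - 7*x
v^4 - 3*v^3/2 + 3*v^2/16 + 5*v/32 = v*(v - 5/4)*(v - 1/2)*(v + 1/4)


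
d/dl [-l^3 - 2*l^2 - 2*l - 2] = -3*l^2 - 4*l - 2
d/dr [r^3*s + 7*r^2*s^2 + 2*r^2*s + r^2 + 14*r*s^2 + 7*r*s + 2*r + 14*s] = 3*r^2*s + 14*r*s^2 + 4*r*s + 2*r + 14*s^2 + 7*s + 2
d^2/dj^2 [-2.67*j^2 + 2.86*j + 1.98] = -5.34000000000000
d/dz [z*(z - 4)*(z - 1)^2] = 4*z^3 - 18*z^2 + 18*z - 4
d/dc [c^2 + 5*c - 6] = 2*c + 5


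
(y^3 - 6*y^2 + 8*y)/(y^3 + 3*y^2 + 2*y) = (y^2 - 6*y + 8)/(y^2 + 3*y + 2)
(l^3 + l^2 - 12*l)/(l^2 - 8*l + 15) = l*(l + 4)/(l - 5)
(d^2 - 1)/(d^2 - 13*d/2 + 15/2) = 2*(d^2 - 1)/(2*d^2 - 13*d + 15)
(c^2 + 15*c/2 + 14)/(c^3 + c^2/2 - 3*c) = (2*c^2 + 15*c + 28)/(c*(2*c^2 + c - 6))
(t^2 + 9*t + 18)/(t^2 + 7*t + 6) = (t + 3)/(t + 1)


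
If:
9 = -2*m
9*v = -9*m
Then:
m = -9/2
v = 9/2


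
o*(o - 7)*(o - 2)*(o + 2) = o^4 - 7*o^3 - 4*o^2 + 28*o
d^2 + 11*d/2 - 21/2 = (d - 3/2)*(d + 7)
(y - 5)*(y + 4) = y^2 - y - 20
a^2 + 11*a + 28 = (a + 4)*(a + 7)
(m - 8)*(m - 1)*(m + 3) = m^3 - 6*m^2 - 19*m + 24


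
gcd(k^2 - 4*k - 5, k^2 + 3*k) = 1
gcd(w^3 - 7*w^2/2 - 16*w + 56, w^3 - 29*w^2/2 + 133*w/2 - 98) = w^2 - 15*w/2 + 14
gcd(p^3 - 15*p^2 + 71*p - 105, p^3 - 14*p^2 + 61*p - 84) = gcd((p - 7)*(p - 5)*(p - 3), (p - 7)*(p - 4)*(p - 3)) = p^2 - 10*p + 21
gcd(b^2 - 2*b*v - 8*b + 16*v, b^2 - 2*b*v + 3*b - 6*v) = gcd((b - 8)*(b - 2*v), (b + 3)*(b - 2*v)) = -b + 2*v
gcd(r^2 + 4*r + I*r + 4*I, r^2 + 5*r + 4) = r + 4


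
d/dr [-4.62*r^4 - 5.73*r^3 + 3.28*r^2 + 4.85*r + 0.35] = -18.48*r^3 - 17.19*r^2 + 6.56*r + 4.85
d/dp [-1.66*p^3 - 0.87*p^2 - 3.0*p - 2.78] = -4.98*p^2 - 1.74*p - 3.0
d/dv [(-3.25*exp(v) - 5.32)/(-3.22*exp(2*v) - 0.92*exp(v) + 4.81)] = (-(3.25*exp(v) + 5.32)*(6.44*exp(v) + 0.92) + 10.465*exp(2*v) + 2.99*exp(v) - 15.6325)*exp(v)/(3.22*exp(2*v) + 0.92*exp(v) - 4.81)^2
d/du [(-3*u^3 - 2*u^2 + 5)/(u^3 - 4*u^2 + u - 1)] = (14*u^4 - 6*u^3 - 8*u^2 + 44*u - 5)/(u^6 - 8*u^5 + 18*u^4 - 10*u^3 + 9*u^2 - 2*u + 1)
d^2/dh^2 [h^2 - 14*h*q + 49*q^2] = 2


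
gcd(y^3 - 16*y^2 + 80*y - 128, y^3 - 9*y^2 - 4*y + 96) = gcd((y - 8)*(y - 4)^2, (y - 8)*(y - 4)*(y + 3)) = y^2 - 12*y + 32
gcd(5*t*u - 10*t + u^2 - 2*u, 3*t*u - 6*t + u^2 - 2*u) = u - 2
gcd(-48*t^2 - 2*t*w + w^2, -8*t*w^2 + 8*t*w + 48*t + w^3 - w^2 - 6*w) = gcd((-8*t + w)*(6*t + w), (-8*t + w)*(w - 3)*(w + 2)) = 8*t - w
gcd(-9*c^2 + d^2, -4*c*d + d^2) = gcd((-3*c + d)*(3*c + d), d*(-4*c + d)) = 1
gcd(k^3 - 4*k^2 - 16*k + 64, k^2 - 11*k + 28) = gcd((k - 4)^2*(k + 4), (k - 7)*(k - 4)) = k - 4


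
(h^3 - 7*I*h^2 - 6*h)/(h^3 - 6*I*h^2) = (h - I)/h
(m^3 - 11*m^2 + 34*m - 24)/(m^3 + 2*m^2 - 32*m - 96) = (m^2 - 5*m + 4)/(m^2 + 8*m + 16)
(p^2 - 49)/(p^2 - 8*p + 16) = (p^2 - 49)/(p^2 - 8*p + 16)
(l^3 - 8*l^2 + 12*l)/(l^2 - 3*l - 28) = l*(-l^2 + 8*l - 12)/(-l^2 + 3*l + 28)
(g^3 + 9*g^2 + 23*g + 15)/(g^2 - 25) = (g^2 + 4*g + 3)/(g - 5)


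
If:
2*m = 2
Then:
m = 1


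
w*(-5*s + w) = -5*s*w + w^2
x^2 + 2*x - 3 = (x - 1)*(x + 3)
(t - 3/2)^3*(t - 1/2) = t^4 - 5*t^3 + 9*t^2 - 27*t/4 + 27/16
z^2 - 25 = (z - 5)*(z + 5)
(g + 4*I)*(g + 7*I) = g^2 + 11*I*g - 28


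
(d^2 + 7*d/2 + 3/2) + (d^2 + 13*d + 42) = 2*d^2 + 33*d/2 + 87/2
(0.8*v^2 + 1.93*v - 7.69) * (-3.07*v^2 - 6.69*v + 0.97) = -2.456*v^4 - 11.2771*v^3 + 11.4726*v^2 + 53.3182*v - 7.4593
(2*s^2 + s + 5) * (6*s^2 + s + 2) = 12*s^4 + 8*s^3 + 35*s^2 + 7*s + 10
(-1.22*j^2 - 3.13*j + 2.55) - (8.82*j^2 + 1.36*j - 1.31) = -10.04*j^2 - 4.49*j + 3.86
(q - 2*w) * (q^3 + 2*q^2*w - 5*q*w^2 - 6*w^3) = q^4 - 9*q^2*w^2 + 4*q*w^3 + 12*w^4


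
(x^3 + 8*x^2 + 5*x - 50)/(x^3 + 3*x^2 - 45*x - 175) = (x - 2)/(x - 7)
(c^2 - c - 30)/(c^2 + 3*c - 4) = (c^2 - c - 30)/(c^2 + 3*c - 4)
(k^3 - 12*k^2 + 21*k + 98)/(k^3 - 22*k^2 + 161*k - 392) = (k + 2)/(k - 8)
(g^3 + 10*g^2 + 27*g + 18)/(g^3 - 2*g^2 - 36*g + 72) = (g^2 + 4*g + 3)/(g^2 - 8*g + 12)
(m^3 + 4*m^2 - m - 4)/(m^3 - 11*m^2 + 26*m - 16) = (m^2 + 5*m + 4)/(m^2 - 10*m + 16)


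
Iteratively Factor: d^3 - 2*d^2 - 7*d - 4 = (d - 4)*(d^2 + 2*d + 1) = (d - 4)*(d + 1)*(d + 1)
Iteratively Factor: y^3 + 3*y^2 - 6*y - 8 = (y - 2)*(y^2 + 5*y + 4) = (y - 2)*(y + 1)*(y + 4)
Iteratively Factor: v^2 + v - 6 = (v + 3)*(v - 2)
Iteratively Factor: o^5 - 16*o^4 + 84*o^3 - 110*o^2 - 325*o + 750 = (o - 5)*(o^4 - 11*o^3 + 29*o^2 + 35*o - 150) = (o - 5)*(o + 2)*(o^3 - 13*o^2 + 55*o - 75) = (o - 5)^2*(o + 2)*(o^2 - 8*o + 15) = (o - 5)^3*(o + 2)*(o - 3)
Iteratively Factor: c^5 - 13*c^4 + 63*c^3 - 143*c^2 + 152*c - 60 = (c - 2)*(c^4 - 11*c^3 + 41*c^2 - 61*c + 30) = (c - 2)^2*(c^3 - 9*c^2 + 23*c - 15) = (c - 5)*(c - 2)^2*(c^2 - 4*c + 3) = (c - 5)*(c - 3)*(c - 2)^2*(c - 1)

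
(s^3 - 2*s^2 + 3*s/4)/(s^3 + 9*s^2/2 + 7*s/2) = (4*s^2 - 8*s + 3)/(2*(2*s^2 + 9*s + 7))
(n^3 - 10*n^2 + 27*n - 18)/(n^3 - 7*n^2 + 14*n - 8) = (n^2 - 9*n + 18)/(n^2 - 6*n + 8)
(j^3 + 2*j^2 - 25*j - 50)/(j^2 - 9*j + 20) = (j^2 + 7*j + 10)/(j - 4)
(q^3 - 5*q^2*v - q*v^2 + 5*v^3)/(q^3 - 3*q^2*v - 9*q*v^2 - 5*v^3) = (q - v)/(q + v)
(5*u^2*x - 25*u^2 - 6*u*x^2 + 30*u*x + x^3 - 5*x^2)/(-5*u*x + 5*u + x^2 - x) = (-u*x + 5*u + x^2 - 5*x)/(x - 1)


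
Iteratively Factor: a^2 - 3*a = (a - 3)*(a)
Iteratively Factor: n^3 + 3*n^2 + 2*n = (n + 1)*(n^2 + 2*n) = n*(n + 1)*(n + 2)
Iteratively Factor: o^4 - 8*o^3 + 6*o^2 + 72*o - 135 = (o - 3)*(o^3 - 5*o^2 - 9*o + 45) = (o - 3)^2*(o^2 - 2*o - 15) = (o - 3)^2*(o + 3)*(o - 5)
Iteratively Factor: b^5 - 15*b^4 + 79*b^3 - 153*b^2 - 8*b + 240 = (b - 4)*(b^4 - 11*b^3 + 35*b^2 - 13*b - 60) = (b - 5)*(b - 4)*(b^3 - 6*b^2 + 5*b + 12) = (b - 5)*(b - 4)*(b + 1)*(b^2 - 7*b + 12) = (b - 5)*(b - 4)^2*(b + 1)*(b - 3)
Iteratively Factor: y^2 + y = (y + 1)*(y)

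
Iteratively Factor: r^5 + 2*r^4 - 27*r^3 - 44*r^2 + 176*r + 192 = (r - 4)*(r^4 + 6*r^3 - 3*r^2 - 56*r - 48) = (r - 4)*(r + 4)*(r^3 + 2*r^2 - 11*r - 12) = (r - 4)*(r - 3)*(r + 4)*(r^2 + 5*r + 4) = (r - 4)*(r - 3)*(r + 4)^2*(r + 1)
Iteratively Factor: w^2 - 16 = (w - 4)*(w + 4)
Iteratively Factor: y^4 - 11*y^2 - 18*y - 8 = (y + 2)*(y^3 - 2*y^2 - 7*y - 4) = (y + 1)*(y + 2)*(y^2 - 3*y - 4) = (y + 1)^2*(y + 2)*(y - 4)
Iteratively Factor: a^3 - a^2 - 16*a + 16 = (a - 1)*(a^2 - 16) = (a - 1)*(a + 4)*(a - 4)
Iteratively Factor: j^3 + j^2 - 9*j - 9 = (j - 3)*(j^2 + 4*j + 3) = (j - 3)*(j + 3)*(j + 1)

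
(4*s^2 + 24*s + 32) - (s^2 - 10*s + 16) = 3*s^2 + 34*s + 16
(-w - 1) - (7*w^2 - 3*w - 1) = -7*w^2 + 2*w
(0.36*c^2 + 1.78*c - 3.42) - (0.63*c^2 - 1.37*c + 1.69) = -0.27*c^2 + 3.15*c - 5.11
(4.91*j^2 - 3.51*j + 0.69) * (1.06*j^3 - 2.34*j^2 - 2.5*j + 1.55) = 5.2046*j^5 - 15.21*j^4 - 3.3302*j^3 + 14.7709*j^2 - 7.1655*j + 1.0695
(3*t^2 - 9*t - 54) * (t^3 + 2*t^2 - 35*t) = 3*t^5 - 3*t^4 - 177*t^3 + 207*t^2 + 1890*t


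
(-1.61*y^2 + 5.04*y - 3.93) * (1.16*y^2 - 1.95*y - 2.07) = -1.8676*y^4 + 8.9859*y^3 - 11.0541*y^2 - 2.7693*y + 8.1351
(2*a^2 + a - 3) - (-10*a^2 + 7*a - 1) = 12*a^2 - 6*a - 2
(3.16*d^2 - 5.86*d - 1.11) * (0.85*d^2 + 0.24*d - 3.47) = 2.686*d^4 - 4.2226*d^3 - 13.3151*d^2 + 20.0678*d + 3.8517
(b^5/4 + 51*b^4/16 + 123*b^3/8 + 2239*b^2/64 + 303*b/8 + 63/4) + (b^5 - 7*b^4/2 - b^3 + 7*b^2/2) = 5*b^5/4 - 5*b^4/16 + 115*b^3/8 + 2463*b^2/64 + 303*b/8 + 63/4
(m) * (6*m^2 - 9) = 6*m^3 - 9*m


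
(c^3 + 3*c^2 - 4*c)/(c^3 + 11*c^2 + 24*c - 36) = c*(c + 4)/(c^2 + 12*c + 36)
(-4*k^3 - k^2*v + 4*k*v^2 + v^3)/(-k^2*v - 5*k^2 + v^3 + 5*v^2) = (4*k + v)/(v + 5)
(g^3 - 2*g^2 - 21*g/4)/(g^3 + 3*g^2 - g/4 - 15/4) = g*(2*g - 7)/(2*g^2 + 3*g - 5)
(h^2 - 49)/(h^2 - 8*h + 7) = (h + 7)/(h - 1)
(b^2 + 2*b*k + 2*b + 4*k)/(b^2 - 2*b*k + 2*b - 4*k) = (b + 2*k)/(b - 2*k)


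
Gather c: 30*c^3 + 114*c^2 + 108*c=30*c^3 + 114*c^2 + 108*c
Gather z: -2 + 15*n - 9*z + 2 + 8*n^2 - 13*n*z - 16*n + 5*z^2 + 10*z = 8*n^2 - n + 5*z^2 + z*(1 - 13*n)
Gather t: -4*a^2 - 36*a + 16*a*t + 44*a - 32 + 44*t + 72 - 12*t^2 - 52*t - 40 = -4*a^2 + 8*a - 12*t^2 + t*(16*a - 8)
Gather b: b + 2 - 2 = b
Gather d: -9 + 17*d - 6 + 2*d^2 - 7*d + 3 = 2*d^2 + 10*d - 12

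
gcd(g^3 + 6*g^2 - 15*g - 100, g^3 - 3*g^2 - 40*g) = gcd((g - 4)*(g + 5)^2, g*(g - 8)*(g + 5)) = g + 5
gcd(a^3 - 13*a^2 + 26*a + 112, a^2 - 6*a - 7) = a - 7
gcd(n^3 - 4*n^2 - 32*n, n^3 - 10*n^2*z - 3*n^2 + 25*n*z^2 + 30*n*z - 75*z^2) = 1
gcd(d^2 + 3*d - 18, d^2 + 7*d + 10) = 1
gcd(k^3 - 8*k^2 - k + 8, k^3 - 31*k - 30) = k + 1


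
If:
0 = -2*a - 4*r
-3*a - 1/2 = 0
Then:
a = -1/6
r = 1/12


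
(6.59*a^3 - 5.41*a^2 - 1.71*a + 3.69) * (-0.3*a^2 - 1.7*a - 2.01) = -1.977*a^5 - 9.58*a^4 - 3.5359*a^3 + 12.6741*a^2 - 2.8359*a - 7.4169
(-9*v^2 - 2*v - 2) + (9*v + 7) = -9*v^2 + 7*v + 5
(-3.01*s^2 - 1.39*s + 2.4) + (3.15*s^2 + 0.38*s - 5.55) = 0.14*s^2 - 1.01*s - 3.15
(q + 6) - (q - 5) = 11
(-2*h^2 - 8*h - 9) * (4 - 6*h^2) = 12*h^4 + 48*h^3 + 46*h^2 - 32*h - 36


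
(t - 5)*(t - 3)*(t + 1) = t^3 - 7*t^2 + 7*t + 15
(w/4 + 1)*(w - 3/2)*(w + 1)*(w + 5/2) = w^4/4 + 3*w^3/2 + 21*w^2/16 - 59*w/16 - 15/4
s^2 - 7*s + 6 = (s - 6)*(s - 1)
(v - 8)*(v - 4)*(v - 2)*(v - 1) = v^4 - 15*v^3 + 70*v^2 - 120*v + 64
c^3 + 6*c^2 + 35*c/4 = c*(c + 5/2)*(c + 7/2)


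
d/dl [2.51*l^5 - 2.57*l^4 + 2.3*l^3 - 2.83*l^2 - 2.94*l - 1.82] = 12.55*l^4 - 10.28*l^3 + 6.9*l^2 - 5.66*l - 2.94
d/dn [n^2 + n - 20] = 2*n + 1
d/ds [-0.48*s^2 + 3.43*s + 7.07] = 3.43 - 0.96*s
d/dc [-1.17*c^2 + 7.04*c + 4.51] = 7.04 - 2.34*c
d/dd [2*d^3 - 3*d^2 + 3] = 6*d*(d - 1)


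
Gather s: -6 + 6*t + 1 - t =5*t - 5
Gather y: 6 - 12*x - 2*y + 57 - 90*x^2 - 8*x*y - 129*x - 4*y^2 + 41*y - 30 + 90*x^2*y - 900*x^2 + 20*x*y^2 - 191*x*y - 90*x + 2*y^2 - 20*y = -990*x^2 - 231*x + y^2*(20*x - 2) + y*(90*x^2 - 199*x + 19) + 33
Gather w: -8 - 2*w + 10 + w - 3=-w - 1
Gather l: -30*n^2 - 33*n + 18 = -30*n^2 - 33*n + 18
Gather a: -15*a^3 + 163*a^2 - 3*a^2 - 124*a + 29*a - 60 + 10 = -15*a^3 + 160*a^2 - 95*a - 50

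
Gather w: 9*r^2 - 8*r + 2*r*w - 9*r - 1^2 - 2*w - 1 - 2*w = 9*r^2 - 17*r + w*(2*r - 4) - 2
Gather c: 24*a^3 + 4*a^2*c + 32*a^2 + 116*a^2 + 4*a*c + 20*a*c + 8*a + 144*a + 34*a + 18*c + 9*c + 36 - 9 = 24*a^3 + 148*a^2 + 186*a + c*(4*a^2 + 24*a + 27) + 27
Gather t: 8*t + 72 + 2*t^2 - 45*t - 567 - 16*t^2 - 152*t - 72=-14*t^2 - 189*t - 567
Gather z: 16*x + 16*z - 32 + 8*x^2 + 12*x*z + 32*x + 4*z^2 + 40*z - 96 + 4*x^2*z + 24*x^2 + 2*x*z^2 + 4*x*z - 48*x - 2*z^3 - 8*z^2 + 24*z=32*x^2 - 2*z^3 + z^2*(2*x - 4) + z*(4*x^2 + 16*x + 80) - 128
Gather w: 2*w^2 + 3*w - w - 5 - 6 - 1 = 2*w^2 + 2*w - 12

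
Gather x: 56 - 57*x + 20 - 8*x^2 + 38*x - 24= -8*x^2 - 19*x + 52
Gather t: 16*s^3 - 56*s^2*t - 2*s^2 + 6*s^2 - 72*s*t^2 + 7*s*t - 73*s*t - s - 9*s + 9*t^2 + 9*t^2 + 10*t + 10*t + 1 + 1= 16*s^3 + 4*s^2 - 10*s + t^2*(18 - 72*s) + t*(-56*s^2 - 66*s + 20) + 2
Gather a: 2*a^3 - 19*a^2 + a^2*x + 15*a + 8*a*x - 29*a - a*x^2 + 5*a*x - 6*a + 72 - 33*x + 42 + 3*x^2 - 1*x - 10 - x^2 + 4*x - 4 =2*a^3 + a^2*(x - 19) + a*(-x^2 + 13*x - 20) + 2*x^2 - 30*x + 100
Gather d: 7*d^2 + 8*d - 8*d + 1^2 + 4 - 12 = 7*d^2 - 7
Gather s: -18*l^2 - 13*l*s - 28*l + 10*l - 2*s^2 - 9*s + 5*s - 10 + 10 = -18*l^2 - 18*l - 2*s^2 + s*(-13*l - 4)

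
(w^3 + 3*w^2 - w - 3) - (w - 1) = w^3 + 3*w^2 - 2*w - 2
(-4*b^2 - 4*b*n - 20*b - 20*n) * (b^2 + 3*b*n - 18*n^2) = -4*b^4 - 16*b^3*n - 20*b^3 + 60*b^2*n^2 - 80*b^2*n + 72*b*n^3 + 300*b*n^2 + 360*n^3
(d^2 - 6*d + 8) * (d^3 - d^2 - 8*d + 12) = d^5 - 7*d^4 + 6*d^3 + 52*d^2 - 136*d + 96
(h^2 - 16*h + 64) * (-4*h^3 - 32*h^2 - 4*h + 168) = -4*h^5 + 32*h^4 + 252*h^3 - 1816*h^2 - 2944*h + 10752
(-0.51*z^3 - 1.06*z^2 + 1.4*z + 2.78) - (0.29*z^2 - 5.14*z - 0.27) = -0.51*z^3 - 1.35*z^2 + 6.54*z + 3.05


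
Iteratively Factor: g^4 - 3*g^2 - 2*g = (g)*(g^3 - 3*g - 2) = g*(g + 1)*(g^2 - g - 2) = g*(g - 2)*(g + 1)*(g + 1)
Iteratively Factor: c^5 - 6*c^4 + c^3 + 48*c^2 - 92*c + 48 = (c - 4)*(c^4 - 2*c^3 - 7*c^2 + 20*c - 12) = (c - 4)*(c + 3)*(c^3 - 5*c^2 + 8*c - 4) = (c - 4)*(c - 2)*(c + 3)*(c^2 - 3*c + 2) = (c - 4)*(c - 2)*(c - 1)*(c + 3)*(c - 2)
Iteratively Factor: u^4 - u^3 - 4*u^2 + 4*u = (u - 1)*(u^3 - 4*u) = (u - 2)*(u - 1)*(u^2 + 2*u) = (u - 2)*(u - 1)*(u + 2)*(u)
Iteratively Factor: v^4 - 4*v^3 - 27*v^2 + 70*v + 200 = (v + 4)*(v^3 - 8*v^2 + 5*v + 50) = (v + 2)*(v + 4)*(v^2 - 10*v + 25) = (v - 5)*(v + 2)*(v + 4)*(v - 5)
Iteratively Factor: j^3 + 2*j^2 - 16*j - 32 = (j - 4)*(j^2 + 6*j + 8) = (j - 4)*(j + 4)*(j + 2)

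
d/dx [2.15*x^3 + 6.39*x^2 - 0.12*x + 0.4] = 6.45*x^2 + 12.78*x - 0.12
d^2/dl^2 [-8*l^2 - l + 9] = -16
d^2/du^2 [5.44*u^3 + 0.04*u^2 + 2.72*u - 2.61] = 32.64*u + 0.08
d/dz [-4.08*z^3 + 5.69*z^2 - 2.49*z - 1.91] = -12.24*z^2 + 11.38*z - 2.49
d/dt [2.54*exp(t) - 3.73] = 2.54*exp(t)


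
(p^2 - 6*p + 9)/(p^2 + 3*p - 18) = (p - 3)/(p + 6)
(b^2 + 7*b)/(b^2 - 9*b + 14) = b*(b + 7)/(b^2 - 9*b + 14)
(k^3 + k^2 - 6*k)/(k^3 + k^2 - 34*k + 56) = k*(k + 3)/(k^2 + 3*k - 28)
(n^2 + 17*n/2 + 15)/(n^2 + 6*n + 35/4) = 2*(n + 6)/(2*n + 7)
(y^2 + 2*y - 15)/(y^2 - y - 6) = (y + 5)/(y + 2)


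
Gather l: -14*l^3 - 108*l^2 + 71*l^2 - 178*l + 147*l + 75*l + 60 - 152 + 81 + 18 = -14*l^3 - 37*l^2 + 44*l + 7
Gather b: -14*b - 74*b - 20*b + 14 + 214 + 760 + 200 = 1188 - 108*b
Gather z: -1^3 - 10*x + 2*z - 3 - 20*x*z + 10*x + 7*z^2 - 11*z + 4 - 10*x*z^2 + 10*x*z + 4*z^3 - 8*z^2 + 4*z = 4*z^3 + z^2*(-10*x - 1) + z*(-10*x - 5)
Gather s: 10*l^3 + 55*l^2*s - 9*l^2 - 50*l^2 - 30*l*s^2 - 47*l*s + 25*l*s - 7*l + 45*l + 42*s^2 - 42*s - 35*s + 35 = 10*l^3 - 59*l^2 + 38*l + s^2*(42 - 30*l) + s*(55*l^2 - 22*l - 77) + 35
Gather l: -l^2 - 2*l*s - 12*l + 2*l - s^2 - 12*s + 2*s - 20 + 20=-l^2 + l*(-2*s - 10) - s^2 - 10*s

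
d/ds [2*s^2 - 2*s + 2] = 4*s - 2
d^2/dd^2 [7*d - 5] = 0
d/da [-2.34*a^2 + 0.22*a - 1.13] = 0.22 - 4.68*a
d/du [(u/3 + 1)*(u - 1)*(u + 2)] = u^2 + 8*u/3 + 1/3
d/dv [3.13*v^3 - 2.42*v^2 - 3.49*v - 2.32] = 9.39*v^2 - 4.84*v - 3.49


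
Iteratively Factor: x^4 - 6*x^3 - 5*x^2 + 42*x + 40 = (x + 2)*(x^3 - 8*x^2 + 11*x + 20) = (x - 5)*(x + 2)*(x^2 - 3*x - 4) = (x - 5)*(x - 4)*(x + 2)*(x + 1)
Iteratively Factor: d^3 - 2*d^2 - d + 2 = (d - 1)*(d^2 - d - 2) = (d - 2)*(d - 1)*(d + 1)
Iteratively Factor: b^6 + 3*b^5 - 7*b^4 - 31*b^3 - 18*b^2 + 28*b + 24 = (b - 1)*(b^5 + 4*b^4 - 3*b^3 - 34*b^2 - 52*b - 24) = (b - 3)*(b - 1)*(b^4 + 7*b^3 + 18*b^2 + 20*b + 8) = (b - 3)*(b - 1)*(b + 2)*(b^3 + 5*b^2 + 8*b + 4) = (b - 3)*(b - 1)*(b + 1)*(b + 2)*(b^2 + 4*b + 4) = (b - 3)*(b - 1)*(b + 1)*(b + 2)^2*(b + 2)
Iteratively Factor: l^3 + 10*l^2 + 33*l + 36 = (l + 4)*(l^2 + 6*l + 9) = (l + 3)*(l + 4)*(l + 3)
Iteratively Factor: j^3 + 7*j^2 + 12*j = (j)*(j^2 + 7*j + 12) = j*(j + 4)*(j + 3)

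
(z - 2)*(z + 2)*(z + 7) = z^3 + 7*z^2 - 4*z - 28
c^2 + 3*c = c*(c + 3)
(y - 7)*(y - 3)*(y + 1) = y^3 - 9*y^2 + 11*y + 21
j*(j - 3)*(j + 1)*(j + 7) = j^4 + 5*j^3 - 17*j^2 - 21*j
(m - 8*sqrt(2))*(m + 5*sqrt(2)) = m^2 - 3*sqrt(2)*m - 80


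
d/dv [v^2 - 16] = 2*v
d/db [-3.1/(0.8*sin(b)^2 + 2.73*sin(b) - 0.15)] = (4.96*sin(b) + 8.463)*cos(b)/(0.8*sin(b)^2 + 2.73*sin(b) - 0.15)^2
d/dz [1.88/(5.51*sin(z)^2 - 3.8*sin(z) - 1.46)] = (7.144 - 20.7176*sin(z))*cos(z)/(-5.51*sin(z)^2 + 3.8*sin(z) + 1.46)^2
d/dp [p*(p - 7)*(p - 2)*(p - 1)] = 4*p^3 - 30*p^2 + 46*p - 14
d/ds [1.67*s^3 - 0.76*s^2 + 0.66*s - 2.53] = 5.01*s^2 - 1.52*s + 0.66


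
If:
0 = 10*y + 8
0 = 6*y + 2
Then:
No Solution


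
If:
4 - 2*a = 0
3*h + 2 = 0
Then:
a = 2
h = -2/3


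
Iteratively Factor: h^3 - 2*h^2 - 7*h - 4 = (h + 1)*(h^2 - 3*h - 4) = (h - 4)*(h + 1)*(h + 1)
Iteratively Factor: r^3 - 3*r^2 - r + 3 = (r + 1)*(r^2 - 4*r + 3) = (r - 1)*(r + 1)*(r - 3)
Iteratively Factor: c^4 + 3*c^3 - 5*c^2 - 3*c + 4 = (c - 1)*(c^3 + 4*c^2 - c - 4) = (c - 1)*(c + 4)*(c^2 - 1) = (c - 1)*(c + 1)*(c + 4)*(c - 1)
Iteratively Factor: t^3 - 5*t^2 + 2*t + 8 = (t + 1)*(t^2 - 6*t + 8) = (t - 4)*(t + 1)*(t - 2)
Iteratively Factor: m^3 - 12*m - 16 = (m + 2)*(m^2 - 2*m - 8) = (m - 4)*(m + 2)*(m + 2)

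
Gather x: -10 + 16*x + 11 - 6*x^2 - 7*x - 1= -6*x^2 + 9*x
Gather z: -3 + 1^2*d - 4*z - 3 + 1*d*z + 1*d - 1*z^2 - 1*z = 2*d - z^2 + z*(d - 5) - 6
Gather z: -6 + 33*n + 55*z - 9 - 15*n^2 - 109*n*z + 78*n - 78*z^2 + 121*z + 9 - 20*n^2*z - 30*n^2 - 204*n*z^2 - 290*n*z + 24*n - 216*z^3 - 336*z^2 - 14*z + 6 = -45*n^2 + 135*n - 216*z^3 + z^2*(-204*n - 414) + z*(-20*n^2 - 399*n + 162)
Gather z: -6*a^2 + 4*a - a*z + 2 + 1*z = -6*a^2 + 4*a + z*(1 - a) + 2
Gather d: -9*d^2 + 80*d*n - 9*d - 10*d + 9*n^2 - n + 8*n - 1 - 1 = -9*d^2 + d*(80*n - 19) + 9*n^2 + 7*n - 2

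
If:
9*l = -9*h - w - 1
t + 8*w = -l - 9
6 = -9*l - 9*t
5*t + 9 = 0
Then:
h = -1219/1080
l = 17/15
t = -9/5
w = -25/24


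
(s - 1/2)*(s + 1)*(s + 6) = s^3 + 13*s^2/2 + 5*s/2 - 3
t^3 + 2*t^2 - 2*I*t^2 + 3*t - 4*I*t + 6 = (t + 2)*(t - 3*I)*(t + I)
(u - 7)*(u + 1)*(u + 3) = u^3 - 3*u^2 - 25*u - 21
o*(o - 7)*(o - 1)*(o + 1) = o^4 - 7*o^3 - o^2 + 7*o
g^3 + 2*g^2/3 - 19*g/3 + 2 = (g - 2)*(g - 1/3)*(g + 3)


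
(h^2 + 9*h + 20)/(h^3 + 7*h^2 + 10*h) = (h + 4)/(h*(h + 2))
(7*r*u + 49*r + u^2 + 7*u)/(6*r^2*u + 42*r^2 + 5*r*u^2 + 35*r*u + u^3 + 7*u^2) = (7*r + u)/(6*r^2 + 5*r*u + u^2)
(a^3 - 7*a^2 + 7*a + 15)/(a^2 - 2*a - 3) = a - 5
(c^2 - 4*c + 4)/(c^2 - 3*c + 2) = (c - 2)/(c - 1)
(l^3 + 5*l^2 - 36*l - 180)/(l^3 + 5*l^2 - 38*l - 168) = (l^2 + 11*l + 30)/(l^2 + 11*l + 28)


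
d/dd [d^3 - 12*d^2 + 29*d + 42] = 3*d^2 - 24*d + 29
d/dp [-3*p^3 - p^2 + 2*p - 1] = -9*p^2 - 2*p + 2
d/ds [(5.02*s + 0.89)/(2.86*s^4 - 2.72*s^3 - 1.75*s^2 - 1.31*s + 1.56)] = (-43.0716*s^4 + 17.1272*s^3 + 16.0474*s^2 + 3.115*s + 8.9971)/(8.1796*s^8 - 15.5584*s^7 - 2.6116*s^6 + 2.0268*s^5 + 19.1121*s^4 - 3.9014*s^3 - 3.7439*s^2 - 4.0872*s + 2.4336)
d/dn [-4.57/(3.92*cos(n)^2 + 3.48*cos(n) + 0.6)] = -(35.8288*cos(n) + 15.9036)*sin(n)/(3.92*cos(n)^2 + 3.48*cos(n) + 0.6)^2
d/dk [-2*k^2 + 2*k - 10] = 2 - 4*k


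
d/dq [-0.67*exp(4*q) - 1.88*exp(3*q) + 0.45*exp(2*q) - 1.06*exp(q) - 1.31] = (-2.68*exp(3*q) - 5.64*exp(2*q) + 0.9*exp(q) - 1.06)*exp(q)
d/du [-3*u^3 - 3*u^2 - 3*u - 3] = -9*u^2 - 6*u - 3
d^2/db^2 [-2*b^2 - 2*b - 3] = -4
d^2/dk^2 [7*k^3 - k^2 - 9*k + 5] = 42*k - 2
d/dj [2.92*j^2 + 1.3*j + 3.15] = 5.84*j + 1.3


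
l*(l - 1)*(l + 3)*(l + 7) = l^4 + 9*l^3 + 11*l^2 - 21*l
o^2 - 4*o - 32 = (o - 8)*(o + 4)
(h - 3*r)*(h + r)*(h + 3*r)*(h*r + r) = h^4*r + h^3*r^2 + h^3*r - 9*h^2*r^3 + h^2*r^2 - 9*h*r^4 - 9*h*r^3 - 9*r^4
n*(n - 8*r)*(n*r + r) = n^3*r - 8*n^2*r^2 + n^2*r - 8*n*r^2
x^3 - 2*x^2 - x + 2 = (x - 2)*(x - 1)*(x + 1)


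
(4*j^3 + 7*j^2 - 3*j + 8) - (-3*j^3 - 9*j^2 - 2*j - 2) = 7*j^3 + 16*j^2 - j + 10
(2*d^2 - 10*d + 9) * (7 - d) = -2*d^3 + 24*d^2 - 79*d + 63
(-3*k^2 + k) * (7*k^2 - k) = -21*k^4 + 10*k^3 - k^2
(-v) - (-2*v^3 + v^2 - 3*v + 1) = 2*v^3 - v^2 + 2*v - 1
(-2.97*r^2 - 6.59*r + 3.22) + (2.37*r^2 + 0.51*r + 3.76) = -0.6*r^2 - 6.08*r + 6.98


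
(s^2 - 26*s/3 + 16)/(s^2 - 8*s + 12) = (s - 8/3)/(s - 2)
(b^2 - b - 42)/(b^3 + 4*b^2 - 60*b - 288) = (b - 7)/(b^2 - 2*b - 48)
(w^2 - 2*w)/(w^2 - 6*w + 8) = w/(w - 4)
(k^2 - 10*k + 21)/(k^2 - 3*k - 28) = (k - 3)/(k + 4)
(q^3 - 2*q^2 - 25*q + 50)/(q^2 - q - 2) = (q^2 - 25)/(q + 1)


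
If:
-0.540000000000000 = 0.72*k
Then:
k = -0.75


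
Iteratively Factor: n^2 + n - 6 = (n + 3)*(n - 2)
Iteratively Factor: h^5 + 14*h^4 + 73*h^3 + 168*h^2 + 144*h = (h + 3)*(h^4 + 11*h^3 + 40*h^2 + 48*h) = (h + 3)*(h + 4)*(h^3 + 7*h^2 + 12*h) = (h + 3)*(h + 4)^2*(h^2 + 3*h) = (h + 3)^2*(h + 4)^2*(h)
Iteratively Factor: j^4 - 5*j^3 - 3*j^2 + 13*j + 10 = (j + 1)*(j^3 - 6*j^2 + 3*j + 10) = (j - 5)*(j + 1)*(j^2 - j - 2) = (j - 5)*(j - 2)*(j + 1)*(j + 1)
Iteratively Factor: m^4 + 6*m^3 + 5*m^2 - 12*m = (m + 3)*(m^3 + 3*m^2 - 4*m) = (m + 3)*(m + 4)*(m^2 - m) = (m - 1)*(m + 3)*(m + 4)*(m)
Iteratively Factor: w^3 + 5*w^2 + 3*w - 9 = (w + 3)*(w^2 + 2*w - 3) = (w - 1)*(w + 3)*(w + 3)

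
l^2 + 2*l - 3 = (l - 1)*(l + 3)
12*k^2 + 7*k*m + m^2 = (3*k + m)*(4*k + m)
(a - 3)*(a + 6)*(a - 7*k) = a^3 - 7*a^2*k + 3*a^2 - 21*a*k - 18*a + 126*k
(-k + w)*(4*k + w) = -4*k^2 + 3*k*w + w^2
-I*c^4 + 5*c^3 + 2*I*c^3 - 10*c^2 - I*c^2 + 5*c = c*(c - 1)*(c + 5*I)*(-I*c + I)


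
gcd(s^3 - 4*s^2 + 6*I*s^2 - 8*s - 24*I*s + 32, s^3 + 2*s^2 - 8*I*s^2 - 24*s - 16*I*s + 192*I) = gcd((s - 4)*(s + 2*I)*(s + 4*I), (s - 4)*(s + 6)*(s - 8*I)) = s - 4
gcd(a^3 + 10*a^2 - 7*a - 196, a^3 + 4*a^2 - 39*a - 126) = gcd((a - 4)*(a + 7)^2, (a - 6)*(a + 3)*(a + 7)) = a + 7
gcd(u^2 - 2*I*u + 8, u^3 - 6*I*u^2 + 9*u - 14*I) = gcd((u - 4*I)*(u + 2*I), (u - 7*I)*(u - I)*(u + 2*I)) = u + 2*I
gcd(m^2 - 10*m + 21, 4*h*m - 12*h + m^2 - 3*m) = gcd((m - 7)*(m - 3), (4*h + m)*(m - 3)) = m - 3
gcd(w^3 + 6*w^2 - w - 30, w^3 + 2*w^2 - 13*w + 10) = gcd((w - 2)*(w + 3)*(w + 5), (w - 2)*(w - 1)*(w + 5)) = w^2 + 3*w - 10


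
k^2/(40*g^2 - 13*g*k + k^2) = k^2/(40*g^2 - 13*g*k + k^2)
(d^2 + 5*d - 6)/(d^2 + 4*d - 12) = (d - 1)/(d - 2)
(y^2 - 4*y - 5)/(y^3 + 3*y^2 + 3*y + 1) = (y - 5)/(y^2 + 2*y + 1)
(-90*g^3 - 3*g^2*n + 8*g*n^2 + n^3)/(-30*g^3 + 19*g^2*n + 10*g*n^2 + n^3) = (3*g - n)/(g - n)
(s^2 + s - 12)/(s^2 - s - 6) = (s + 4)/(s + 2)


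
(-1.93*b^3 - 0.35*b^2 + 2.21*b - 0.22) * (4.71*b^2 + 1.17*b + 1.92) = -9.0903*b^5 - 3.9066*b^4 + 6.294*b^3 + 0.8775*b^2 + 3.9858*b - 0.4224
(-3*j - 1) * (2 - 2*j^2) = 6*j^3 + 2*j^2 - 6*j - 2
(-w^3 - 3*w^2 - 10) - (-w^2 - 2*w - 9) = -w^3 - 2*w^2 + 2*w - 1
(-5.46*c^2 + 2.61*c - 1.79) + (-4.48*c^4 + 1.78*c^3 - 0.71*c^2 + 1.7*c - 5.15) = -4.48*c^4 + 1.78*c^3 - 6.17*c^2 + 4.31*c - 6.94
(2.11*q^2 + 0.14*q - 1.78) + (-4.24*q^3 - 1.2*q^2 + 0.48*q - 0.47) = -4.24*q^3 + 0.91*q^2 + 0.62*q - 2.25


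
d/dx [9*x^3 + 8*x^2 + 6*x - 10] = 27*x^2 + 16*x + 6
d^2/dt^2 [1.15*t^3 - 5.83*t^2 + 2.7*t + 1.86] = 6.9*t - 11.66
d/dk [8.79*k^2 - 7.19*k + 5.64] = 17.58*k - 7.19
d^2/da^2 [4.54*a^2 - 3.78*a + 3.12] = 9.08000000000000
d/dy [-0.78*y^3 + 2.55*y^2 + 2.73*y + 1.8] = -2.34*y^2 + 5.1*y + 2.73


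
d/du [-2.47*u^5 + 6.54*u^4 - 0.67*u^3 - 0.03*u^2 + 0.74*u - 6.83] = -12.35*u^4 + 26.16*u^3 - 2.01*u^2 - 0.06*u + 0.74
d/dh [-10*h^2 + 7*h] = 7 - 20*h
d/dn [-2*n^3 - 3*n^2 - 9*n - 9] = -6*n^2 - 6*n - 9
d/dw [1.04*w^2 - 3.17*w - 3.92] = 2.08*w - 3.17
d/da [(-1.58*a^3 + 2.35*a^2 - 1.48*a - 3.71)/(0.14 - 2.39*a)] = (7.5524*a^3 - 6.2801*a^2 + 0.658*a - 9.0741)/(5.7121*a^2 - 0.6692*a + 0.0196)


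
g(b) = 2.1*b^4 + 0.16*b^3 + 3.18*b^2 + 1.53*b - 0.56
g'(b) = 8.4*b^3 + 0.48*b^2 + 6.36*b + 1.53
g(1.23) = 11.24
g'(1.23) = 25.71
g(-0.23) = -0.74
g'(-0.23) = -0.01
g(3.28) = 287.38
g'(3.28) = 323.97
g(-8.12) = 9240.45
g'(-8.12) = -4515.72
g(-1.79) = 27.53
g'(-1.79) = -56.49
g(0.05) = -0.48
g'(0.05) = 1.85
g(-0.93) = 2.21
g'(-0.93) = -10.73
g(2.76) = 153.11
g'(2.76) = 199.35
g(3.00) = 207.07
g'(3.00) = 251.73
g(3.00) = 207.07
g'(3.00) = 251.73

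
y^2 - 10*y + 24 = (y - 6)*(y - 4)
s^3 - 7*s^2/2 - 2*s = s*(s - 4)*(s + 1/2)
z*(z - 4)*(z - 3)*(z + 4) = z^4 - 3*z^3 - 16*z^2 + 48*z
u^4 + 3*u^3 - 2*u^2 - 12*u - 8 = (u - 2)*(u + 1)*(u + 2)^2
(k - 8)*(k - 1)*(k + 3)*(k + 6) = k^4 - 55*k^2 - 90*k + 144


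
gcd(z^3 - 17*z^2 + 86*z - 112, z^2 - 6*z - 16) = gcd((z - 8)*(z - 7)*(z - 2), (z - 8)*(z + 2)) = z - 8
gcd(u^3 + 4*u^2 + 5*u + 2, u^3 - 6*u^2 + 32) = u + 2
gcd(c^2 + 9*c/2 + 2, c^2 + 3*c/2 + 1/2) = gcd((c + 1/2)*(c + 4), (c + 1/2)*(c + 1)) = c + 1/2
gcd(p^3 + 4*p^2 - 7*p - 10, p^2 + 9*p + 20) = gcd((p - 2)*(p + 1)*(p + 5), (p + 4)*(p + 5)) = p + 5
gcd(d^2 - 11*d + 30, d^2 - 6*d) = d - 6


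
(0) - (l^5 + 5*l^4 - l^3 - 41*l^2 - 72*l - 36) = -l^5 - 5*l^4 + l^3 + 41*l^2 + 72*l + 36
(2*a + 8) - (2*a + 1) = 7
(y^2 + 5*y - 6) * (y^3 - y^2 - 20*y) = y^5 + 4*y^4 - 31*y^3 - 94*y^2 + 120*y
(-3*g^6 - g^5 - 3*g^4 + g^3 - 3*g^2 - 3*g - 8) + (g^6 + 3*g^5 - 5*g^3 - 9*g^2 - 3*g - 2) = -2*g^6 + 2*g^5 - 3*g^4 - 4*g^3 - 12*g^2 - 6*g - 10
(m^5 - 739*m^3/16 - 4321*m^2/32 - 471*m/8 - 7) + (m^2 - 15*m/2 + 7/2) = m^5 - 739*m^3/16 - 4289*m^2/32 - 531*m/8 - 7/2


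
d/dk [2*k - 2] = 2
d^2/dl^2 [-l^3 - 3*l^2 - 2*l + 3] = -6*l - 6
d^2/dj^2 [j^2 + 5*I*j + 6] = 2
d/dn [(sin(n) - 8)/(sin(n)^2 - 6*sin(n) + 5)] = (16*sin(n) + cos(n)^2 - 44)*cos(n)/(sin(n)^2 - 6*sin(n) + 5)^2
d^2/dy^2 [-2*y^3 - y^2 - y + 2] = -12*y - 2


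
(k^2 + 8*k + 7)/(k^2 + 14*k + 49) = (k + 1)/(k + 7)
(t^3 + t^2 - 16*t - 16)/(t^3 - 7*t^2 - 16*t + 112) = (t + 1)/(t - 7)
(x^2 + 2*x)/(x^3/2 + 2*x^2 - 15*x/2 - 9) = 2*x*(x + 2)/(x^3 + 4*x^2 - 15*x - 18)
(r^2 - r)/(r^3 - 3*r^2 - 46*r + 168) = r*(r - 1)/(r^3 - 3*r^2 - 46*r + 168)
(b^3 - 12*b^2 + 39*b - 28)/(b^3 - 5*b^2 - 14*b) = (b^2 - 5*b + 4)/(b*(b + 2))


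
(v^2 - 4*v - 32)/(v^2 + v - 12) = (v - 8)/(v - 3)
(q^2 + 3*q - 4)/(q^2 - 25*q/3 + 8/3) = 3*(q^2 + 3*q - 4)/(3*q^2 - 25*q + 8)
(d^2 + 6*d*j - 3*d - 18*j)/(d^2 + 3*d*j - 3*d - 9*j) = (d + 6*j)/(d + 3*j)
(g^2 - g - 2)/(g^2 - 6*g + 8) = (g + 1)/(g - 4)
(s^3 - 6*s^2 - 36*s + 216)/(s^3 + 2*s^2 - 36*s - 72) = (s - 6)/(s + 2)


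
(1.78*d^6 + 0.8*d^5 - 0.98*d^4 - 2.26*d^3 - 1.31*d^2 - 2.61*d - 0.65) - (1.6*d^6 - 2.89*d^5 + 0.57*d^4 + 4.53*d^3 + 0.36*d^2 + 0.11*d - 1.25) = 0.18*d^6 + 3.69*d^5 - 1.55*d^4 - 6.79*d^3 - 1.67*d^2 - 2.72*d + 0.6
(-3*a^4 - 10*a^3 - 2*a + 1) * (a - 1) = -3*a^5 - 7*a^4 + 10*a^3 - 2*a^2 + 3*a - 1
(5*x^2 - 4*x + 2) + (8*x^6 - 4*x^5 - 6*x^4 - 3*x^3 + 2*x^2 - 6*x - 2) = 8*x^6 - 4*x^5 - 6*x^4 - 3*x^3 + 7*x^2 - 10*x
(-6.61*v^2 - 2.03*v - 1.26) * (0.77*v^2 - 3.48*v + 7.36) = -5.0897*v^4 + 21.4397*v^3 - 42.5554*v^2 - 10.556*v - 9.2736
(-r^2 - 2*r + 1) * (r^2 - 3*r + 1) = -r^4 + r^3 + 6*r^2 - 5*r + 1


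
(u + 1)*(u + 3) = u^2 + 4*u + 3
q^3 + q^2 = q^2*(q + 1)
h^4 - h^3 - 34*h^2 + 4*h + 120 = (h - 6)*(h - 2)*(h + 2)*(h + 5)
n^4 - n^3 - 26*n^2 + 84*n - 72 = (n - 3)*(n - 2)^2*(n + 6)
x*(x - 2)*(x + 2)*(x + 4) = x^4 + 4*x^3 - 4*x^2 - 16*x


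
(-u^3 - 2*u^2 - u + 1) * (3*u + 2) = -3*u^4 - 8*u^3 - 7*u^2 + u + 2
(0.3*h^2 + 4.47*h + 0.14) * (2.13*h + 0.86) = 0.639*h^3 + 9.7791*h^2 + 4.1424*h + 0.1204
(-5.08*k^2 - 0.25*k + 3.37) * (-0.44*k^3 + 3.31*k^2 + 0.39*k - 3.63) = 2.2352*k^5 - 16.7048*k^4 - 4.2915*k^3 + 29.4976*k^2 + 2.2218*k - 12.2331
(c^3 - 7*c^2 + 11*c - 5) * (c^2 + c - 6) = c^5 - 6*c^4 - 2*c^3 + 48*c^2 - 71*c + 30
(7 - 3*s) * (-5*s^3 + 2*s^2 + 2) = 15*s^4 - 41*s^3 + 14*s^2 - 6*s + 14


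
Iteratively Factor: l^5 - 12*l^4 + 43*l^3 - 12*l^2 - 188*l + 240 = (l + 2)*(l^4 - 14*l^3 + 71*l^2 - 154*l + 120) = (l - 2)*(l + 2)*(l^3 - 12*l^2 + 47*l - 60) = (l - 5)*(l - 2)*(l + 2)*(l^2 - 7*l + 12) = (l - 5)*(l - 4)*(l - 2)*(l + 2)*(l - 3)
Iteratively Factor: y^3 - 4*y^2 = (y)*(y^2 - 4*y) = y^2*(y - 4)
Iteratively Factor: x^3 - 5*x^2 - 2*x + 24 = (x - 3)*(x^2 - 2*x - 8) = (x - 4)*(x - 3)*(x + 2)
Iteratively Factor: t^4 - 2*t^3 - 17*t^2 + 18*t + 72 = (t - 3)*(t^3 + t^2 - 14*t - 24) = (t - 3)*(t + 3)*(t^2 - 2*t - 8) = (t - 3)*(t + 2)*(t + 3)*(t - 4)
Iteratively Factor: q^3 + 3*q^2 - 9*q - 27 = (q + 3)*(q^2 - 9) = (q + 3)^2*(q - 3)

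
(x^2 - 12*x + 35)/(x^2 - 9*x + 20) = (x - 7)/(x - 4)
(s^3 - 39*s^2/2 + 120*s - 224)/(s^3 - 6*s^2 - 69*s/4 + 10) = 2*(2*s^2 - 23*s + 56)/(4*s^2 + 8*s - 5)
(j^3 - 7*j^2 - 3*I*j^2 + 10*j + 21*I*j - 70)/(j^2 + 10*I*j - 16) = (j^2 - j*(7 + 5*I) + 35*I)/(j + 8*I)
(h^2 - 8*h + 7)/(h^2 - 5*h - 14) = (h - 1)/(h + 2)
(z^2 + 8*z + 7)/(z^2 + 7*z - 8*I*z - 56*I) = (z + 1)/(z - 8*I)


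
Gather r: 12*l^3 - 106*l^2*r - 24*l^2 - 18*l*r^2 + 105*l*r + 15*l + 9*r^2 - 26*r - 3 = 12*l^3 - 24*l^2 + 15*l + r^2*(9 - 18*l) + r*(-106*l^2 + 105*l - 26) - 3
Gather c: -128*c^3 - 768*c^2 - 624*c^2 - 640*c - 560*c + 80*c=-128*c^3 - 1392*c^2 - 1120*c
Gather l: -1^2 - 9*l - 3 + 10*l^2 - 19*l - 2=10*l^2 - 28*l - 6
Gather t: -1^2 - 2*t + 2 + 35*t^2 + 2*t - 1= 35*t^2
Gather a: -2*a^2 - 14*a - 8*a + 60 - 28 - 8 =-2*a^2 - 22*a + 24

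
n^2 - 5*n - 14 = (n - 7)*(n + 2)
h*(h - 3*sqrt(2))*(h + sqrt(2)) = h^3 - 2*sqrt(2)*h^2 - 6*h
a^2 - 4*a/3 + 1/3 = (a - 1)*(a - 1/3)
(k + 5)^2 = k^2 + 10*k + 25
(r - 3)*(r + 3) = r^2 - 9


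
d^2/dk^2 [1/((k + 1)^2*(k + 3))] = 2*((k + 1)^2 + 2*(k + 1)*(k + 3) + 3*(k + 3)^2)/((k + 1)^4*(k + 3)^3)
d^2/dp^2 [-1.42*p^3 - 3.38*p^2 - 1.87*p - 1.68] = -8.52*p - 6.76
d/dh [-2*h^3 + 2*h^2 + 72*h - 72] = -6*h^2 + 4*h + 72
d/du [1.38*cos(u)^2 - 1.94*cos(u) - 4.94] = (1.94 - 2.76*cos(u))*sin(u)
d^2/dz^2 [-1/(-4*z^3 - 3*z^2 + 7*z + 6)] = 2*(-3*(4*z + 1)*(4*z^3 + 3*z^2 - 7*z - 6) + (12*z^2 + 6*z - 7)^2)/(4*z^3 + 3*z^2 - 7*z - 6)^3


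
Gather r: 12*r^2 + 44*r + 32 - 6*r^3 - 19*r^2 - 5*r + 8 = -6*r^3 - 7*r^2 + 39*r + 40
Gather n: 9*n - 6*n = 3*n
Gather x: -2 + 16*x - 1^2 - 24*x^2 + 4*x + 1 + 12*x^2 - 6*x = -12*x^2 + 14*x - 2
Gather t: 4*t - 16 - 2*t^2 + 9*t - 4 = -2*t^2 + 13*t - 20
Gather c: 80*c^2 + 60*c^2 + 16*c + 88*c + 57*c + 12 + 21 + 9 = 140*c^2 + 161*c + 42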